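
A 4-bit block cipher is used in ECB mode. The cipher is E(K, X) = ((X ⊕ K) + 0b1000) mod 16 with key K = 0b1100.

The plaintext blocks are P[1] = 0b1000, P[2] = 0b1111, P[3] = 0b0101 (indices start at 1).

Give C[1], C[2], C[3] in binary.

ECB encryption: C_i = E(K, P_i).
C[1]: E(K, 0b1000) = 0b1100.
C[2]: E(K, 0b1111) = 0b1011.
C[3]: E(K, 0b0101) = 0b0001.

C[1] = 0b1100, C[2] = 0b1011, C[3] = 0b0001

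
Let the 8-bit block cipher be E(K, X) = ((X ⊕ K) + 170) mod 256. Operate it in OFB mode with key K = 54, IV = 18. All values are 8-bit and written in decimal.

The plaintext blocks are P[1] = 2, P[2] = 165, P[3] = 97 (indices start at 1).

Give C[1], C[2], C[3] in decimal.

OFB encryption: S_i = E(K, S_{i−1}) with S_{0} = IV; C_i = P_i ⊕ S_i.
C[1]: S = E(K, 18) = 206; 2 ⊕ 206 = 204.
C[2]: S = E(K, 206) = 162; 165 ⊕ 162 = 7.
C[3]: S = E(K, 162) = 62; 97 ⊕ 62 = 95.

C[1] = 204, C[2] = 7, C[3] = 95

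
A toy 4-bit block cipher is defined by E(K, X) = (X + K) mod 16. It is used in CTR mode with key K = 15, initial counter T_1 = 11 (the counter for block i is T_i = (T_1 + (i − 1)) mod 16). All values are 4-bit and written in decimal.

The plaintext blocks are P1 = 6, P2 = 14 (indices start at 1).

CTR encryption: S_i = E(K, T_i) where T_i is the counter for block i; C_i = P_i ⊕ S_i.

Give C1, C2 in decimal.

C1 = 12, C2 = 5

C1: T = 11, S = E(K, T) = 10; 6 ⊕ 10 = 12.
C2: T = 12, S = E(K, T) = 11; 14 ⊕ 11 = 5.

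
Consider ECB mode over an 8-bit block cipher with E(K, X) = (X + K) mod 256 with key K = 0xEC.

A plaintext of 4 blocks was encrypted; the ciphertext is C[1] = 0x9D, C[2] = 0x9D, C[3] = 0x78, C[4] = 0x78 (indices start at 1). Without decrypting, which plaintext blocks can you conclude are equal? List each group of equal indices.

ECB encrypts each block independently with the same key, so equal ciphertext blocks imply equal plaintext blocks.
C[1] = C[2] = 0x9D, so P[1] = P[2].
C[3] = C[4] = 0x78, so P[3] = P[4].

P[1] = P[2]; P[3] = P[4]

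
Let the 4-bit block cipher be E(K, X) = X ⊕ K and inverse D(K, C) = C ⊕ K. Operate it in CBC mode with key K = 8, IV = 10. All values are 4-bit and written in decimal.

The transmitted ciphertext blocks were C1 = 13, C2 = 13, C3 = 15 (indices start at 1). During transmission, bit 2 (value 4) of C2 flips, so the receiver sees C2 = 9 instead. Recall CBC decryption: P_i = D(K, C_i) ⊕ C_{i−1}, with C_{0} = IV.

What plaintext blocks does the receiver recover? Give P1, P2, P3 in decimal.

Only C2 changed, to 9. In CBC, a change in C_i garbles P_i and flips the same bit in P_{i+1}. Decrypting the received ciphertext:
P1: D(K, 13) = 5; 5 ⊕ 10 = 15.
P2: D(K, 9) = 1; 1 ⊕ 13 = 12.
P3: D(K, 15) = 7; 7 ⊕ 9 = 14.
Blocks that differ from the original plaintext: P2, P3.

P1 = 15, P2 = 12, P3 = 14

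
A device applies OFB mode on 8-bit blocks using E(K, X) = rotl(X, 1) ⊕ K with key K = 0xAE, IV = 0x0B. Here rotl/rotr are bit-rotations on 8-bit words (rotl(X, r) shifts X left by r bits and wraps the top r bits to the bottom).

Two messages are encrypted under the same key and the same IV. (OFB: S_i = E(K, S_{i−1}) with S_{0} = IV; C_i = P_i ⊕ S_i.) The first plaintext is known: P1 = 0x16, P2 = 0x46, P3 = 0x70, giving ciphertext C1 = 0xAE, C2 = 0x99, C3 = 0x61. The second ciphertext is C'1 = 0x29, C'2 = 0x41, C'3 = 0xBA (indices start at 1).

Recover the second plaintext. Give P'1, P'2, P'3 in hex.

P'1 = 0x91, P'2 = 0x9E, P'3 = 0xAB

In OFB with a reused IV, both messages share the same keystream S_i, so C_i ⊕ C'_i = P_i ⊕ P'_i and thus P'_i = P_i ⊕ C_i ⊕ C'_i.
P'1: 0x16 ⊕ 0xAE ⊕ 0x29 = 0x91.
P'2: 0x46 ⊕ 0x99 ⊕ 0x41 = 0x9E.
P'3: 0x70 ⊕ 0x61 ⊕ 0xBA = 0xAB.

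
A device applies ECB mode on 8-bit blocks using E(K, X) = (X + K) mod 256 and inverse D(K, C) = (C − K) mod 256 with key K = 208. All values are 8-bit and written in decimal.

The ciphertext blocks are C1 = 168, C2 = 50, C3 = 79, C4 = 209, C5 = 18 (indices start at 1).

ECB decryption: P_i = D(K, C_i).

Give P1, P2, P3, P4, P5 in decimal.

P1 = 216, P2 = 98, P3 = 127, P4 = 1, P5 = 66

P1: D(K, 168) = 216.
P2: D(K, 50) = 98.
P3: D(K, 79) = 127.
P4: D(K, 209) = 1.
P5: D(K, 18) = 66.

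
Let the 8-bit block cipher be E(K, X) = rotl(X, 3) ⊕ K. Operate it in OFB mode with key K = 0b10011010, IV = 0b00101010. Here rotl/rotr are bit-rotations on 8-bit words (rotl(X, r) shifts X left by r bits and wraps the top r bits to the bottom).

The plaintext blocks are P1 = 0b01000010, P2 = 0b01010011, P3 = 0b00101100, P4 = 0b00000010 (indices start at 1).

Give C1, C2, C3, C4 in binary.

C1 = 0b10001001, C2 = 0b10010111, C3 = 0b10010000, C4 = 0b01111101

OFB encryption: S_i = E(K, S_{i−1}) with S_{0} = IV; C_i = P_i ⊕ S_i.
C1: S = E(K, 0b00101010) = 0b11001011; 0b01000010 ⊕ 0b11001011 = 0b10001001.
C2: S = E(K, 0b11001011) = 0b11000100; 0b01010011 ⊕ 0b11000100 = 0b10010111.
C3: S = E(K, 0b11000100) = 0b10111100; 0b00101100 ⊕ 0b10111100 = 0b10010000.
C4: S = E(K, 0b10111100) = 0b01111111; 0b00000010 ⊕ 0b01111111 = 0b01111101.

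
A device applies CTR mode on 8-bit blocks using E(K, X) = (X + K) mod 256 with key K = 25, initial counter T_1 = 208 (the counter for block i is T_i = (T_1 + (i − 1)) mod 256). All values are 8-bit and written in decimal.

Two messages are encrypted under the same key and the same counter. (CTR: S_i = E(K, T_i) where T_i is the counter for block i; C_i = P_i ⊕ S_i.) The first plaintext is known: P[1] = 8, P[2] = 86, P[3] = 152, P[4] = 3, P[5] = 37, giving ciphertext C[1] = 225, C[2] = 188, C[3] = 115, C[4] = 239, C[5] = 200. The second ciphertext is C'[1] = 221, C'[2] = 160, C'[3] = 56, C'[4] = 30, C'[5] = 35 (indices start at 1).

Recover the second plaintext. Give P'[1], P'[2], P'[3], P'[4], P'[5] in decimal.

In CTR with a reused counter, both messages share the same keystream S_i, so C_i ⊕ C'_i = P_i ⊕ P'_i and thus P'_i = P_i ⊕ C_i ⊕ C'_i.
P'[1]: 8 ⊕ 225 ⊕ 221 = 52.
P'[2]: 86 ⊕ 188 ⊕ 160 = 74.
P'[3]: 152 ⊕ 115 ⊕ 56 = 211.
P'[4]: 3 ⊕ 239 ⊕ 30 = 242.
P'[5]: 37 ⊕ 200 ⊕ 35 = 206.

P'[1] = 52, P'[2] = 74, P'[3] = 211, P'[4] = 242, P'[5] = 206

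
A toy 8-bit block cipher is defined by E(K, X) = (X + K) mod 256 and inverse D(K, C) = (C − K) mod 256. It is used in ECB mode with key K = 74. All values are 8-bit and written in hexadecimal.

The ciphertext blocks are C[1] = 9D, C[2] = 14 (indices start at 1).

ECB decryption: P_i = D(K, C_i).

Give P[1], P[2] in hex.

P[1]: D(K, 9D) = 29.
P[2]: D(K, 14) = A0.

P[1] = 29, P[2] = A0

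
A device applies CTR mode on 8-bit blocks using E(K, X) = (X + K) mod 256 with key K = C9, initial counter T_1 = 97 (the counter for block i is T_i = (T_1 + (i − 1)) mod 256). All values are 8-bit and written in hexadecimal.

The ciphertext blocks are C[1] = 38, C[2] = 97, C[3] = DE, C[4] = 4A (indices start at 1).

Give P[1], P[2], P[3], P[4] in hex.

CTR decryption: S_i = E(K, T_i) where T_i is the counter for block i; P_i = C_i ⊕ S_i.
P[1]: T = 97, S = E(K, T) = 60; 38 ⊕ 60 = 58.
P[2]: T = 98, S = E(K, T) = 61; 97 ⊕ 61 = F6.
P[3]: T = 99, S = E(K, T) = 62; DE ⊕ 62 = BC.
P[4]: T = 9A, S = E(K, T) = 63; 4A ⊕ 63 = 29.

P[1] = 58, P[2] = F6, P[3] = BC, P[4] = 29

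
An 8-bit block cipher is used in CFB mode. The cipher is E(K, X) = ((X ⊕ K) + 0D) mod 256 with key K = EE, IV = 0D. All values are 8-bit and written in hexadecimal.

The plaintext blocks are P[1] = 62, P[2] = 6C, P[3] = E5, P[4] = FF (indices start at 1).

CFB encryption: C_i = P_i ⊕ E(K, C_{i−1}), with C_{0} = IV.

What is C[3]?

C[1]: E(K, 0D) = F0; 62 ⊕ F0 = 92.
C[2]: E(K, 92) = 89; 6C ⊕ 89 = E5.
C[3]: E(K, E5) = 18; E5 ⊕ 18 = FD.

C[3] = FD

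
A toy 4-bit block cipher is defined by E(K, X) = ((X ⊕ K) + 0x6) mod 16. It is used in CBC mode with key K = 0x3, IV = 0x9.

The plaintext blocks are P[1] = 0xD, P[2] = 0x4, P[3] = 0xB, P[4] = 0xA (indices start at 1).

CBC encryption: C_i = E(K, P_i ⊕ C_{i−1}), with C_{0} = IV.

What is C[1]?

C[1]: P[1] ⊕ 0x9 = 0x4; E(K, 0x4) = 0xD.

C[1] = 0xD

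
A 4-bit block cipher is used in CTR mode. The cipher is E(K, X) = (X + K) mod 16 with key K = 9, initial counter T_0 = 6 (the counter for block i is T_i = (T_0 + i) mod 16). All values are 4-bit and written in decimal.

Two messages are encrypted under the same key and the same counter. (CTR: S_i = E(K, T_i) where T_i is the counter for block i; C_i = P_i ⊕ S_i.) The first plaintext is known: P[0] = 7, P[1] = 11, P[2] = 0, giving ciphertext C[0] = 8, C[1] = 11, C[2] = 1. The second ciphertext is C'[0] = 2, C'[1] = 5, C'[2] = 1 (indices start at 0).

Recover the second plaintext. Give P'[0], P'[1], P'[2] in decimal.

P'[0] = 13, P'[1] = 5, P'[2] = 0

In CTR with a reused counter, both messages share the same keystream S_i, so C_i ⊕ C'_i = P_i ⊕ P'_i and thus P'_i = P_i ⊕ C_i ⊕ C'_i.
P'[0]: 7 ⊕ 8 ⊕ 2 = 13.
P'[1]: 11 ⊕ 11 ⊕ 5 = 5.
P'[2]: 0 ⊕ 1 ⊕ 1 = 0.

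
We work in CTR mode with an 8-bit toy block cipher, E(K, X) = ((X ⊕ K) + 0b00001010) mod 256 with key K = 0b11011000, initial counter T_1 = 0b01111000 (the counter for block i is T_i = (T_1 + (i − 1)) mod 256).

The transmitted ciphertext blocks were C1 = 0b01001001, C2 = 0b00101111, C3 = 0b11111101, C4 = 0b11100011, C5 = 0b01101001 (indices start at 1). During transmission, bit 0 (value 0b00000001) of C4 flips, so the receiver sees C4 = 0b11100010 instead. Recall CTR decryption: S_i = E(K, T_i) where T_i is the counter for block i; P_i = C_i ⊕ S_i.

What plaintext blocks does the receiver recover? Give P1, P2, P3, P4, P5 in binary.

P1 = 0b11100011, P2 = 0b10000100, P3 = 0b01010001, P4 = 0b01001111, P5 = 0b11000111

Only C4 changed, to 0b11100010. In CTR, a change in C_i flips the same bit in P_i only; the keystream is unaffected. Decrypting the received ciphertext:
P1: T = 0b01111000, S = E(K, T) = 0b10101010; 0b01001001 ⊕ 0b10101010 = 0b11100011.
P2: T = 0b01111001, S = E(K, T) = 0b10101011; 0b00101111 ⊕ 0b10101011 = 0b10000100.
P3: T = 0b01111010, S = E(K, T) = 0b10101100; 0b11111101 ⊕ 0b10101100 = 0b01010001.
P4: T = 0b01111011, S = E(K, T) = 0b10101101; 0b11100010 ⊕ 0b10101101 = 0b01001111.
P5: T = 0b01111100, S = E(K, T) = 0b10101110; 0b01101001 ⊕ 0b10101110 = 0b11000111.
Blocks that differ from the original plaintext: P4.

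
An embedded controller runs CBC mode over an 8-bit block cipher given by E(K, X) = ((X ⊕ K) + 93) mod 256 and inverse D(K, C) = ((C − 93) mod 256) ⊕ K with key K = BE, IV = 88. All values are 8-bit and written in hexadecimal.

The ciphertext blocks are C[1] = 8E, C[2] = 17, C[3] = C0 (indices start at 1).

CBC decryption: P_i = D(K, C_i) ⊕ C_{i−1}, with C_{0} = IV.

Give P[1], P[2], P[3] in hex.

P[1] = CD, P[2] = B4, P[3] = 84

P[1]: D(K, 8E) = 45; 45 ⊕ 88 = CD.
P[2]: D(K, 17) = 3A; 3A ⊕ 8E = B4.
P[3]: D(K, C0) = 93; 93 ⊕ 17 = 84.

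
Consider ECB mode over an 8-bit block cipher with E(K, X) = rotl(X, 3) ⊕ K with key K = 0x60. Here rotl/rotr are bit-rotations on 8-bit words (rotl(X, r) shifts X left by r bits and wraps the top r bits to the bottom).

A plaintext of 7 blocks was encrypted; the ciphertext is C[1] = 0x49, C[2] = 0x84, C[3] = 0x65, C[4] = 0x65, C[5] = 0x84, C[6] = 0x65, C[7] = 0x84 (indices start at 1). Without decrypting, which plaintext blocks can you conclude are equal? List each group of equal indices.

P[2] = P[5] = P[7]; P[3] = P[4] = P[6]

ECB encrypts each block independently with the same key, so equal ciphertext blocks imply equal plaintext blocks.
C[2] = C[5] = C[7] = 0x84, so P[2] = P[5] = P[7].
C[3] = C[4] = C[6] = 0x65, so P[3] = P[4] = P[6].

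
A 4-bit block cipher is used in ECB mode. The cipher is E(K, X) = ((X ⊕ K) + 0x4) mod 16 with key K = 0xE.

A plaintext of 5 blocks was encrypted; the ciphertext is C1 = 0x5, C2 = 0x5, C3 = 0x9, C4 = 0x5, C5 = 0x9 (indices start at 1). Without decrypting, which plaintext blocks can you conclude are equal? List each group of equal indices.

ECB encrypts each block independently with the same key, so equal ciphertext blocks imply equal plaintext blocks.
C1 = C2 = C4 = 0x5, so P1 = P2 = P4.
C3 = C5 = 0x9, so P3 = P5.

P1 = P2 = P4; P3 = P5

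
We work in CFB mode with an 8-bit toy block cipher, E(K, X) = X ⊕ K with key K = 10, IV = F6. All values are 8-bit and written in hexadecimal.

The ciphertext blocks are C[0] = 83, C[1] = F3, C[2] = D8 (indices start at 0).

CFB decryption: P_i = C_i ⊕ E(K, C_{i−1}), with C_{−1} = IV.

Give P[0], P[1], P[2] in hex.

P[0] = 65, P[1] = 60, P[2] = 3B

P[0]: E(K, F6) = E6; 83 ⊕ E6 = 65.
P[1]: E(K, 83) = 93; F3 ⊕ 93 = 60.
P[2]: E(K, F3) = E3; D8 ⊕ E3 = 3B.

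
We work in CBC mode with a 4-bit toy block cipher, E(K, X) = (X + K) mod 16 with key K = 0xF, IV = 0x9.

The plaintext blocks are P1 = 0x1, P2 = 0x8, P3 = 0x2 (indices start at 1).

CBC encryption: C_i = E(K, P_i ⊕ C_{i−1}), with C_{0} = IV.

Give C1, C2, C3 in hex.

C1: P1 ⊕ 0x9 = 0x8; E(K, 0x8) = 0x7.
C2: P2 ⊕ 0x7 = 0xF; E(K, 0xF) = 0xE.
C3: P3 ⊕ 0xE = 0xC; E(K, 0xC) = 0xB.

C1 = 0x7, C2 = 0xE, C3 = 0xB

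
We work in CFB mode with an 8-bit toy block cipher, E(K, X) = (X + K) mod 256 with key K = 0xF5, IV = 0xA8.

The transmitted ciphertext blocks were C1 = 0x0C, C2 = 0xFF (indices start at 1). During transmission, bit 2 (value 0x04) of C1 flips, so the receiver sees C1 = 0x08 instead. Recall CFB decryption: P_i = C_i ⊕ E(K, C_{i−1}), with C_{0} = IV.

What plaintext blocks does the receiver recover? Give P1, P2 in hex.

P1 = 0x95, P2 = 0x02

Only C1 changed, to 0x08. In CFB, a change in C_i flips the same bit in P_i and garbles P_{i+1}. Decrypting the received ciphertext:
P1: E(K, 0xA8) = 0x9D; 0x08 ⊕ 0x9D = 0x95.
P2: E(K, 0x08) = 0xFD; 0xFF ⊕ 0xFD = 0x02.
Blocks that differ from the original plaintext: P1, P2.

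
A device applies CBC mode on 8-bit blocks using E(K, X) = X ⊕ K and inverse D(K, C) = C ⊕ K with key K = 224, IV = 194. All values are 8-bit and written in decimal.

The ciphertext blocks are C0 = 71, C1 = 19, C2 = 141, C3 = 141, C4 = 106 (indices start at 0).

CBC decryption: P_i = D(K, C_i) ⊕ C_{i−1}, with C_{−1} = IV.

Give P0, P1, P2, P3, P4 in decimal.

P0 = 101, P1 = 180, P2 = 126, P3 = 224, P4 = 7

P0: D(K, 71) = 167; 167 ⊕ 194 = 101.
P1: D(K, 19) = 243; 243 ⊕ 71 = 180.
P2: D(K, 141) = 109; 109 ⊕ 19 = 126.
P3: D(K, 141) = 109; 109 ⊕ 141 = 224.
P4: D(K, 106) = 138; 138 ⊕ 141 = 7.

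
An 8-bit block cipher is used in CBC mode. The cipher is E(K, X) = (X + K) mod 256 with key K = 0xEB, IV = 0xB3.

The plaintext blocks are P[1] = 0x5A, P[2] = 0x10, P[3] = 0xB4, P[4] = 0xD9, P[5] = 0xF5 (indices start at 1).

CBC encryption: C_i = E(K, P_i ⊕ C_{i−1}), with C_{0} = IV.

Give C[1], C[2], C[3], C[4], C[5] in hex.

C[1]: P[1] ⊕ 0xB3 = 0xE9; E(K, 0xE9) = 0xD4.
C[2]: P[2] ⊕ 0xD4 = 0xC4; E(K, 0xC4) = 0xAF.
C[3]: P[3] ⊕ 0xAF = 0x1B; E(K, 0x1B) = 0x06.
C[4]: P[4] ⊕ 0x06 = 0xDF; E(K, 0xDF) = 0xCA.
C[5]: P[5] ⊕ 0xCA = 0x3F; E(K, 0x3F) = 0x2A.

C[1] = 0xD4, C[2] = 0xAF, C[3] = 0x06, C[4] = 0xCA, C[5] = 0x2A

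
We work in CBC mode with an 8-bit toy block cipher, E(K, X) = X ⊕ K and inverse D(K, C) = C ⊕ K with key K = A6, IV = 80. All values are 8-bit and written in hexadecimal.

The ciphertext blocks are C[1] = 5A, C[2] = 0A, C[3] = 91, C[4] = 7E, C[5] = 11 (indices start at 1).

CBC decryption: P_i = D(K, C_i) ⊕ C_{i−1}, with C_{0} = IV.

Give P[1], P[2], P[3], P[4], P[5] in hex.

P[1]: D(K, 5A) = FC; FC ⊕ 80 = 7C.
P[2]: D(K, 0A) = AC; AC ⊕ 5A = F6.
P[3]: D(K, 91) = 37; 37 ⊕ 0A = 3D.
P[4]: D(K, 7E) = D8; D8 ⊕ 91 = 49.
P[5]: D(K, 11) = B7; B7 ⊕ 7E = C9.

P[1] = 7C, P[2] = F6, P[3] = 3D, P[4] = 49, P[5] = C9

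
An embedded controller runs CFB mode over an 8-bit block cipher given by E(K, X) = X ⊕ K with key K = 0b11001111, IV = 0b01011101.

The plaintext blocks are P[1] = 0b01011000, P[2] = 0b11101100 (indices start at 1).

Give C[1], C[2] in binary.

C[1] = 0b11001010, C[2] = 0b11101001

CFB encryption: C_i = P_i ⊕ E(K, C_{i−1}), with C_{0} = IV.
C[1]: E(K, 0b01011101) = 0b10010010; 0b01011000 ⊕ 0b10010010 = 0b11001010.
C[2]: E(K, 0b11001010) = 0b00000101; 0b11101100 ⊕ 0b00000101 = 0b11101001.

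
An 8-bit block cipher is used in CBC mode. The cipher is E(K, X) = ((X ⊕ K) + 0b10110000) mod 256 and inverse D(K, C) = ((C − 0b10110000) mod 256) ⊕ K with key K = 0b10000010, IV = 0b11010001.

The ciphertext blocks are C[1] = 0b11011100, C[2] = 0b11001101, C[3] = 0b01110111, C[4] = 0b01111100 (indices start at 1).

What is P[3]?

CBC decryption: P_i = D(K, C_i) ⊕ C_{i−1}, with C_{0} = IV.
P[3]: D(K, 0b01110111) = 0b01000101; 0b01000101 ⊕ 0b11001101 = 0b10001000.

P[3] = 0b10001000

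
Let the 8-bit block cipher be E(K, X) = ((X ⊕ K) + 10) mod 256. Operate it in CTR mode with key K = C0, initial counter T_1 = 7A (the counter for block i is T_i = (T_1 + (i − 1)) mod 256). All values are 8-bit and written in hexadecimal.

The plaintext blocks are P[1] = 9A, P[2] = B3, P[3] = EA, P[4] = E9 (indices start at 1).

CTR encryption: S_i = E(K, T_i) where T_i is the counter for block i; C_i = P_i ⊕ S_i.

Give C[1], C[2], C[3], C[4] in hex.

C[1] = 50, C[2] = 78, C[3] = 26, C[4] = 24

C[1]: T = 7A, S = E(K, T) = CA; 9A ⊕ CA = 50.
C[2]: T = 7B, S = E(K, T) = CB; B3 ⊕ CB = 78.
C[3]: T = 7C, S = E(K, T) = CC; EA ⊕ CC = 26.
C[4]: T = 7D, S = E(K, T) = CD; E9 ⊕ CD = 24.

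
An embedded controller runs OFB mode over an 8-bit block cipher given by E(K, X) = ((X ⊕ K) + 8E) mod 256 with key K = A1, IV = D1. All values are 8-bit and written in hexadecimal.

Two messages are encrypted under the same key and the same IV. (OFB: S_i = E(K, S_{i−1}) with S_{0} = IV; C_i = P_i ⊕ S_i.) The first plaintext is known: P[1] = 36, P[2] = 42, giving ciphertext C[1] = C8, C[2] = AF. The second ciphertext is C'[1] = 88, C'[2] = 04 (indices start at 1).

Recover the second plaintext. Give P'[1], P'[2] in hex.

In OFB with a reused IV, both messages share the same keystream S_i, so C_i ⊕ C'_i = P_i ⊕ P'_i and thus P'_i = P_i ⊕ C_i ⊕ C'_i.
P'[1]: 36 ⊕ C8 ⊕ 88 = 76.
P'[2]: 42 ⊕ AF ⊕ 04 = E9.

P'[1] = 76, P'[2] = E9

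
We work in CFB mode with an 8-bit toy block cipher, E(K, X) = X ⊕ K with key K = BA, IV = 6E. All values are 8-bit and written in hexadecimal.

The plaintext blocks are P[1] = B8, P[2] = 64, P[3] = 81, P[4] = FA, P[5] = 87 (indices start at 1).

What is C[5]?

CFB encryption: C_i = P_i ⊕ E(K, C_{i−1}), with C_{0} = IV.
C[1]: E(K, 6E) = D4; B8 ⊕ D4 = 6C.
C[2]: E(K, 6C) = D6; 64 ⊕ D6 = B2.
C[3]: E(K, B2) = 08; 81 ⊕ 08 = 89.
C[4]: E(K, 89) = 33; FA ⊕ 33 = C9.
C[5]: E(K, C9) = 73; 87 ⊕ 73 = F4.

C[5] = F4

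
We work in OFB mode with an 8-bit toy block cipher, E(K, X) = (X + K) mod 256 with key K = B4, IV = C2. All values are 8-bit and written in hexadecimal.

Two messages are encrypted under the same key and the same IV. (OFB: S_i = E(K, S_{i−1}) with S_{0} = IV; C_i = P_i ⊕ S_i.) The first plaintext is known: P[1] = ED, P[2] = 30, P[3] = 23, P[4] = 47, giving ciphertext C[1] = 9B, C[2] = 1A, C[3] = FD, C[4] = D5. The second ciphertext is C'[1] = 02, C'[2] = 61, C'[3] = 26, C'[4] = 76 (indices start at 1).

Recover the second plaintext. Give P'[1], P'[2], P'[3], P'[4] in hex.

In OFB with a reused IV, both messages share the same keystream S_i, so C_i ⊕ C'_i = P_i ⊕ P'_i and thus P'_i = P_i ⊕ C_i ⊕ C'_i.
P'[1]: ED ⊕ 9B ⊕ 02 = 74.
P'[2]: 30 ⊕ 1A ⊕ 61 = 4B.
P'[3]: 23 ⊕ FD ⊕ 26 = F8.
P'[4]: 47 ⊕ D5 ⊕ 76 = E4.

P'[1] = 74, P'[2] = 4B, P'[3] = F8, P'[4] = E4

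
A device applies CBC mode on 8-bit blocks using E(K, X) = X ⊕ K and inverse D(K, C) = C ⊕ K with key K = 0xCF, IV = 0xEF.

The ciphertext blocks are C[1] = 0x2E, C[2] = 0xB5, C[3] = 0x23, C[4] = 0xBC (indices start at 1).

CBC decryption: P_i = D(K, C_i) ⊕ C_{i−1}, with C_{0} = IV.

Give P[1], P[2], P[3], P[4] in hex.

P[1] = 0x0E, P[2] = 0x54, P[3] = 0x59, P[4] = 0x50

P[1]: D(K, 0x2E) = 0xE1; 0xE1 ⊕ 0xEF = 0x0E.
P[2]: D(K, 0xB5) = 0x7A; 0x7A ⊕ 0x2E = 0x54.
P[3]: D(K, 0x23) = 0xEC; 0xEC ⊕ 0xB5 = 0x59.
P[4]: D(K, 0xBC) = 0x73; 0x73 ⊕ 0x23 = 0x50.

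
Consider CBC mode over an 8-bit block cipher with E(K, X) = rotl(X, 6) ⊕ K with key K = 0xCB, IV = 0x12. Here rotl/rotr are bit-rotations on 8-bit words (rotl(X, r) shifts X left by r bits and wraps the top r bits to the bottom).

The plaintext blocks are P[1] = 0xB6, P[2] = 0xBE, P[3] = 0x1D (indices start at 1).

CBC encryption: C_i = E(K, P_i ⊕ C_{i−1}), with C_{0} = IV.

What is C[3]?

C[3] = 0xBB

C[1]: P[1] ⊕ 0x12 = 0xA4; E(K, 0xA4) = 0xE2.
C[2]: P[2] ⊕ 0xE2 = 0x5C; E(K, 0x5C) = 0xDC.
C[3]: P[3] ⊕ 0xDC = 0xC1; E(K, 0xC1) = 0xBB.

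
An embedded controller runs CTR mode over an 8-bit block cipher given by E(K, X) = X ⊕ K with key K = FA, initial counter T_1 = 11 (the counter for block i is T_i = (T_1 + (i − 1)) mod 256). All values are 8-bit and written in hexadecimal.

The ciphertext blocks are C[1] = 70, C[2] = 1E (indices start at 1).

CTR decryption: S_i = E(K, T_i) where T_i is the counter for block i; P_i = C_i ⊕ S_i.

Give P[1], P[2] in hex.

P[1] = 9B, P[2] = F6

P[1]: T = 11, S = E(K, T) = EB; 70 ⊕ EB = 9B.
P[2]: T = 12, S = E(K, T) = E8; 1E ⊕ E8 = F6.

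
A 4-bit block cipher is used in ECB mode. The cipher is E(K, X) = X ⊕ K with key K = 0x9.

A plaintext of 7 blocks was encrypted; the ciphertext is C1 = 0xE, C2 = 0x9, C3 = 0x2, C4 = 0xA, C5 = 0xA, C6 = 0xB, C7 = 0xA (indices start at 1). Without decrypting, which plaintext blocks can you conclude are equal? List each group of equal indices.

P4 = P5 = P7

ECB encrypts each block independently with the same key, so equal ciphertext blocks imply equal plaintext blocks.
C4 = C5 = C7 = 0xA, so P4 = P5 = P7.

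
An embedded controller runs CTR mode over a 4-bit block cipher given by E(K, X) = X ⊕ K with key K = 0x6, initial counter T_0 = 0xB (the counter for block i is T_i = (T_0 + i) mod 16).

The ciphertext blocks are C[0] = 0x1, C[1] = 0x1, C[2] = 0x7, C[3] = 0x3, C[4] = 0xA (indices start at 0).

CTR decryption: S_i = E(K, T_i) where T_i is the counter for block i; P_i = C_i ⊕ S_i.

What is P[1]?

P[1]: T = 0xC, S = E(K, T) = 0xA; 0x1 ⊕ 0xA = 0xB.

P[1] = 0xB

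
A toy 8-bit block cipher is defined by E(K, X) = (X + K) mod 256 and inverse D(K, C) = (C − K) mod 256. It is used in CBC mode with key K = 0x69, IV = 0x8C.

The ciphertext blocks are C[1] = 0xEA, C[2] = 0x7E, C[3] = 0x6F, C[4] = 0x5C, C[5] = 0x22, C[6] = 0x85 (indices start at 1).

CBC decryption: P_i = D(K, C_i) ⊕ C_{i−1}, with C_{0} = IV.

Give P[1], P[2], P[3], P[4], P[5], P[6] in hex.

P[1] = 0x0D, P[2] = 0xFF, P[3] = 0x78, P[4] = 0x9C, P[5] = 0xE5, P[6] = 0x3E

P[1]: D(K, 0xEA) = 0x81; 0x81 ⊕ 0x8C = 0x0D.
P[2]: D(K, 0x7E) = 0x15; 0x15 ⊕ 0xEA = 0xFF.
P[3]: D(K, 0x6F) = 0x06; 0x06 ⊕ 0x7E = 0x78.
P[4]: D(K, 0x5C) = 0xF3; 0xF3 ⊕ 0x6F = 0x9C.
P[5]: D(K, 0x22) = 0xB9; 0xB9 ⊕ 0x5C = 0xE5.
P[6]: D(K, 0x85) = 0x1C; 0x1C ⊕ 0x22 = 0x3E.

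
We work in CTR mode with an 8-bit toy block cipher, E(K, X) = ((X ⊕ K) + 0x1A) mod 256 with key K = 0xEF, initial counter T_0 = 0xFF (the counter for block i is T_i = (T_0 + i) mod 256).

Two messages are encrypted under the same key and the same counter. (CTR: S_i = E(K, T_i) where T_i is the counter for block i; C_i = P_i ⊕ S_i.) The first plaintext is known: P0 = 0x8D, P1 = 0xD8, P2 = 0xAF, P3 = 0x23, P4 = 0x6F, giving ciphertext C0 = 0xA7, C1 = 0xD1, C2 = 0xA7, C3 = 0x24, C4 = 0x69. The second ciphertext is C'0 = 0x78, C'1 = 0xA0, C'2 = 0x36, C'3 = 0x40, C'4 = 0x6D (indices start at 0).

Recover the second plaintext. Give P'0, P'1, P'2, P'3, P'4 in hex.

In CTR with a reused counter, both messages share the same keystream S_i, so C_i ⊕ C'_i = P_i ⊕ P'_i and thus P'_i = P_i ⊕ C_i ⊕ C'_i.
P'0: 0x8D ⊕ 0xA7 ⊕ 0x78 = 0x52.
P'1: 0xD8 ⊕ 0xD1 ⊕ 0xA0 = 0xA9.
P'2: 0xAF ⊕ 0xA7 ⊕ 0x36 = 0x3E.
P'3: 0x23 ⊕ 0x24 ⊕ 0x40 = 0x47.
P'4: 0x6F ⊕ 0x69 ⊕ 0x6D = 0x6B.

P'0 = 0x52, P'1 = 0xA9, P'2 = 0x3E, P'3 = 0x47, P'4 = 0x6B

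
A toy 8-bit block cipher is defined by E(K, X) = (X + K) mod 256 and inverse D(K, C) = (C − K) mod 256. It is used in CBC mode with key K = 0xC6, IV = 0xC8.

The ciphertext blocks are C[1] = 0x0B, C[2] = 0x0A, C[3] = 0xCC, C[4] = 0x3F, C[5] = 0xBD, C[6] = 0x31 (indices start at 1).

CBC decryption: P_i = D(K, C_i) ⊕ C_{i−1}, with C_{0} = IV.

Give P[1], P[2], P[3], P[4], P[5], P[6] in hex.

P[1] = 0x8D, P[2] = 0x4F, P[3] = 0x0C, P[4] = 0xB5, P[5] = 0xC8, P[6] = 0xD6

P[1]: D(K, 0x0B) = 0x45; 0x45 ⊕ 0xC8 = 0x8D.
P[2]: D(K, 0x0A) = 0x44; 0x44 ⊕ 0x0B = 0x4F.
P[3]: D(K, 0xCC) = 0x06; 0x06 ⊕ 0x0A = 0x0C.
P[4]: D(K, 0x3F) = 0x79; 0x79 ⊕ 0xCC = 0xB5.
P[5]: D(K, 0xBD) = 0xF7; 0xF7 ⊕ 0x3F = 0xC8.
P[6]: D(K, 0x31) = 0x6B; 0x6B ⊕ 0xBD = 0xD6.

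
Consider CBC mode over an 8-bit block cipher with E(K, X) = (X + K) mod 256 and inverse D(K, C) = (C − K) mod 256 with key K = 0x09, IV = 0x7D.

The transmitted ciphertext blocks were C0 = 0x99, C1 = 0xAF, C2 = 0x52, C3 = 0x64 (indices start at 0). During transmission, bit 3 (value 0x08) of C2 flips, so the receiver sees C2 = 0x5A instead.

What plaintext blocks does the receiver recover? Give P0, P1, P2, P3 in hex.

CBC decryption: P_i = D(K, C_i) ⊕ C_{i−1}, with C_{−1} = IV.
Only C2 changed, to 0x5A. In CBC, a change in C_i garbles P_i and flips the same bit in P_{i+1}. Decrypting the received ciphertext:
P0: D(K, 0x99) = 0x90; 0x90 ⊕ 0x7D = 0xED.
P1: D(K, 0xAF) = 0xA6; 0xA6 ⊕ 0x99 = 0x3F.
P2: D(K, 0x5A) = 0x51; 0x51 ⊕ 0xAF = 0xFE.
P3: D(K, 0x64) = 0x5B; 0x5B ⊕ 0x5A = 0x01.
Blocks that differ from the original plaintext: P2, P3.

P0 = 0xED, P1 = 0x3F, P2 = 0xFE, P3 = 0x01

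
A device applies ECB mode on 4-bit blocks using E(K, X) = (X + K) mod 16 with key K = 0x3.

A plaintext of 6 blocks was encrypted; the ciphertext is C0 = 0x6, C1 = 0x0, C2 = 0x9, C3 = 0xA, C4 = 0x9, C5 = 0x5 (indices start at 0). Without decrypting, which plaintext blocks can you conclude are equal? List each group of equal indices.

ECB encrypts each block independently with the same key, so equal ciphertext blocks imply equal plaintext blocks.
C2 = C4 = 0x9, so P2 = P4.

P2 = P4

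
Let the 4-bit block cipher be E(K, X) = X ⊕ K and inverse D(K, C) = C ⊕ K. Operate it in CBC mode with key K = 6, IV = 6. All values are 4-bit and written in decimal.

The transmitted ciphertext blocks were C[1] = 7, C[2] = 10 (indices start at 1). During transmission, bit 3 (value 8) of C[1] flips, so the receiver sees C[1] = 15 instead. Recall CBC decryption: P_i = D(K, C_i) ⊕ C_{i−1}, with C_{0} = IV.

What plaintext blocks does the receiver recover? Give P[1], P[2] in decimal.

Only C[1] changed, to 15. In CBC, a change in C_i garbles P_i and flips the same bit in P_{i+1}. Decrypting the received ciphertext:
P[1]: D(K, 15) = 9; 9 ⊕ 6 = 15.
P[2]: D(K, 10) = 12; 12 ⊕ 15 = 3.
Blocks that differ from the original plaintext: P[1], P[2].

P[1] = 15, P[2] = 3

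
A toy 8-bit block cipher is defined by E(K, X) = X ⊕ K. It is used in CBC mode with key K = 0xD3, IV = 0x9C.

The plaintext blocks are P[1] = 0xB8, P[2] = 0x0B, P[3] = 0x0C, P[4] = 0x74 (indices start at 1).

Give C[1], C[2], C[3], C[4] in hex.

CBC encryption: C_i = E(K, P_i ⊕ C_{i−1}), with C_{0} = IV.
C[1]: P[1] ⊕ 0x9C = 0x24; E(K, 0x24) = 0xF7.
C[2]: P[2] ⊕ 0xF7 = 0xFC; E(K, 0xFC) = 0x2F.
C[3]: P[3] ⊕ 0x2F = 0x23; E(K, 0x23) = 0xF0.
C[4]: P[4] ⊕ 0xF0 = 0x84; E(K, 0x84) = 0x57.

C[1] = 0xF7, C[2] = 0x2F, C[3] = 0xF0, C[4] = 0x57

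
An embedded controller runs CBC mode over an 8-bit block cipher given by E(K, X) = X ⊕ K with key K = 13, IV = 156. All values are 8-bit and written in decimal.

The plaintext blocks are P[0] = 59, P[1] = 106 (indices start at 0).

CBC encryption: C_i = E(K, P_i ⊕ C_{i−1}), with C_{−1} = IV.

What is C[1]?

C[0]: P[0] ⊕ 156 = 167; E(K, 167) = 170.
C[1]: P[1] ⊕ 170 = 192; E(K, 192) = 205.

C[1] = 205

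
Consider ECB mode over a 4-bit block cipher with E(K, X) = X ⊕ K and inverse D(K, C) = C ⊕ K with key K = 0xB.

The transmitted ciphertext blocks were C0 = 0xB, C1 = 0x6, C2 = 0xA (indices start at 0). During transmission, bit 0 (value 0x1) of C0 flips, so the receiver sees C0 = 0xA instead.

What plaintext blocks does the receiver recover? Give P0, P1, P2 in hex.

ECB decryption: P_i = D(K, C_i).
Only C0 changed, to 0xA. In ECB, a change in C_i affects only P_i. Decrypting the received ciphertext:
P0: D(K, 0xA) = 0x1.
P1: D(K, 0x6) = 0xD.
P2: D(K, 0xA) = 0x1.
Blocks that differ from the original plaintext: P0.

P0 = 0x1, P1 = 0xD, P2 = 0x1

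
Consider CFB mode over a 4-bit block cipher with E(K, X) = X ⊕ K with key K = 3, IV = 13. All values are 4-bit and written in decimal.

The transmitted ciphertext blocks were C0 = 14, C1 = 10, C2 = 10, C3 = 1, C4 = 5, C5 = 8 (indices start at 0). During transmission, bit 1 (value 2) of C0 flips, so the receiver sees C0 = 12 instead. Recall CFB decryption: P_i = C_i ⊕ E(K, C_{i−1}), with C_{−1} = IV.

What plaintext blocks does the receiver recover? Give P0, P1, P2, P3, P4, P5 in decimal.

Only C0 changed, to 12. In CFB, a change in C_i flips the same bit in P_i and garbles P_{i+1}. Decrypting the received ciphertext:
P0: E(K, 13) = 14; 12 ⊕ 14 = 2.
P1: E(K, 12) = 15; 10 ⊕ 15 = 5.
P2: E(K, 10) = 9; 10 ⊕ 9 = 3.
P3: E(K, 10) = 9; 1 ⊕ 9 = 8.
P4: E(K, 1) = 2; 5 ⊕ 2 = 7.
P5: E(K, 5) = 6; 8 ⊕ 6 = 14.
Blocks that differ from the original plaintext: P0, P1.

P0 = 2, P1 = 5, P2 = 3, P3 = 8, P4 = 7, P5 = 14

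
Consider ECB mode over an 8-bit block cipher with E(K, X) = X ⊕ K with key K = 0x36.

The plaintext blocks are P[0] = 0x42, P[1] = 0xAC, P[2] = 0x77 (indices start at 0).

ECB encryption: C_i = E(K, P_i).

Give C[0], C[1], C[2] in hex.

C[0] = 0x74, C[1] = 0x9A, C[2] = 0x41

C[0]: E(K, 0x42) = 0x74.
C[1]: E(K, 0xAC) = 0x9A.
C[2]: E(K, 0x77) = 0x41.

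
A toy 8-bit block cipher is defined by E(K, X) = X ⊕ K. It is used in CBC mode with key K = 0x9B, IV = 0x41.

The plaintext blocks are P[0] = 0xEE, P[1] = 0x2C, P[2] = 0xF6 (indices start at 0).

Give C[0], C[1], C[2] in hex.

CBC encryption: C_i = E(K, P_i ⊕ C_{i−1}), with C_{−1} = IV.
C[0]: P[0] ⊕ 0x41 = 0xAF; E(K, 0xAF) = 0x34.
C[1]: P[1] ⊕ 0x34 = 0x18; E(K, 0x18) = 0x83.
C[2]: P[2] ⊕ 0x83 = 0x75; E(K, 0x75) = 0xEE.

C[0] = 0x34, C[1] = 0x83, C[2] = 0xEE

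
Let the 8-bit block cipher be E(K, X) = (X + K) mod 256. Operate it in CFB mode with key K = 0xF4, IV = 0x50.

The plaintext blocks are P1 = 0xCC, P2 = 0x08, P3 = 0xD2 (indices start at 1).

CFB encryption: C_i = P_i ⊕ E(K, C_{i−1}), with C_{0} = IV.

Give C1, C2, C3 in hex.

C1: E(K, 0x50) = 0x44; 0xCC ⊕ 0x44 = 0x88.
C2: E(K, 0x88) = 0x7C; 0x08 ⊕ 0x7C = 0x74.
C3: E(K, 0x74) = 0x68; 0xD2 ⊕ 0x68 = 0xBA.

C1 = 0x88, C2 = 0x74, C3 = 0xBA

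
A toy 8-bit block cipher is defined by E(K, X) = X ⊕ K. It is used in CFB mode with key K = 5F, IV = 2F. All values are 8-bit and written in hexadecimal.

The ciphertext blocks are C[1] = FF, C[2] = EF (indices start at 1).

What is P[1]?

P[1] = 8F

CFB decryption: P_i = C_i ⊕ E(K, C_{i−1}), with C_{0} = IV.
P[1]: E(K, 2F) = 70; FF ⊕ 70 = 8F.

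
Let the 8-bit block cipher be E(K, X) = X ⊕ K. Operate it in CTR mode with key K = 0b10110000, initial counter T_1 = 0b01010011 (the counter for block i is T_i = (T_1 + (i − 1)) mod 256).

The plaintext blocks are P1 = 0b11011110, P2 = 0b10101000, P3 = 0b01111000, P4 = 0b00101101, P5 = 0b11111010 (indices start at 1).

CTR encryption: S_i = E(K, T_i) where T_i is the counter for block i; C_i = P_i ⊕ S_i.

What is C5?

C5 = 0b00011101

C1: T = 0b01010011, S = E(K, T) = 0b11100011; 0b11011110 ⊕ 0b11100011 = 0b00111101.
C2: T = 0b01010100, S = E(K, T) = 0b11100100; 0b10101000 ⊕ 0b11100100 = 0b01001100.
C3: T = 0b01010101, S = E(K, T) = 0b11100101; 0b01111000 ⊕ 0b11100101 = 0b10011101.
C4: T = 0b01010110, S = E(K, T) = 0b11100110; 0b00101101 ⊕ 0b11100110 = 0b11001011.
C5: T = 0b01010111, S = E(K, T) = 0b11100111; 0b11111010 ⊕ 0b11100111 = 0b00011101.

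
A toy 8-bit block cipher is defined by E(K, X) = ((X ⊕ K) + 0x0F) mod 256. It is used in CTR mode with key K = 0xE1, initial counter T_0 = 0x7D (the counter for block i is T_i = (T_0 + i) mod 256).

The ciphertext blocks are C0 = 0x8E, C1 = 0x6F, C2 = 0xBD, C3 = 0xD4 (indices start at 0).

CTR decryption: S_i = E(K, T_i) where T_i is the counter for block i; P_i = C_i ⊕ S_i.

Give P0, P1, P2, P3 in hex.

P0 = 0x25, P1 = 0xC1, P2 = 0x10, P3 = 0xA4

P0: T = 0x7D, S = E(K, T) = 0xAB; 0x8E ⊕ 0xAB = 0x25.
P1: T = 0x7E, S = E(K, T) = 0xAE; 0x6F ⊕ 0xAE = 0xC1.
P2: T = 0x7F, S = E(K, T) = 0xAD; 0xBD ⊕ 0xAD = 0x10.
P3: T = 0x80, S = E(K, T) = 0x70; 0xD4 ⊕ 0x70 = 0xA4.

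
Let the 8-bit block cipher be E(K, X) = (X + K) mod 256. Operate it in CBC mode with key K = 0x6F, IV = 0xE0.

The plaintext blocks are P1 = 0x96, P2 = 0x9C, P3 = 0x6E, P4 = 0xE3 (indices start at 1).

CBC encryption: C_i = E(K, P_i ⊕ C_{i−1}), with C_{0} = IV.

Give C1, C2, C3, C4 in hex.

C1 = 0xE5, C2 = 0xE8, C3 = 0xF5, C4 = 0x85

C1: P1 ⊕ 0xE0 = 0x76; E(K, 0x76) = 0xE5.
C2: P2 ⊕ 0xE5 = 0x79; E(K, 0x79) = 0xE8.
C3: P3 ⊕ 0xE8 = 0x86; E(K, 0x86) = 0xF5.
C4: P4 ⊕ 0xF5 = 0x16; E(K, 0x16) = 0x85.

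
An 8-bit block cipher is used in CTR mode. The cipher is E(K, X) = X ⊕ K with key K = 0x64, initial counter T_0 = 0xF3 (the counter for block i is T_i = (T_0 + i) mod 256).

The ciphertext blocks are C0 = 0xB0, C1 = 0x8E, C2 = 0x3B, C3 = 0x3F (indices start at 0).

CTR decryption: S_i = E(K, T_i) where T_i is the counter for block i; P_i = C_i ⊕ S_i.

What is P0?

P0: T = 0xF3, S = E(K, T) = 0x97; 0xB0 ⊕ 0x97 = 0x27.

P0 = 0x27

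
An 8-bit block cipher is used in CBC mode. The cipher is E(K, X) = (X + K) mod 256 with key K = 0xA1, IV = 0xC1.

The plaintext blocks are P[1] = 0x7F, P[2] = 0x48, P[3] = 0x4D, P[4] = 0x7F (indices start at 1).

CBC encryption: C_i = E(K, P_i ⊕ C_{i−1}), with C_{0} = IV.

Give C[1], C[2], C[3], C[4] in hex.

C[1]: P[1] ⊕ 0xC1 = 0xBE; E(K, 0xBE) = 0x5F.
C[2]: P[2] ⊕ 0x5F = 0x17; E(K, 0x17) = 0xB8.
C[3]: P[3] ⊕ 0xB8 = 0xF5; E(K, 0xF5) = 0x96.
C[4]: P[4] ⊕ 0x96 = 0xE9; E(K, 0xE9) = 0x8A.

C[1] = 0x5F, C[2] = 0xB8, C[3] = 0x96, C[4] = 0x8A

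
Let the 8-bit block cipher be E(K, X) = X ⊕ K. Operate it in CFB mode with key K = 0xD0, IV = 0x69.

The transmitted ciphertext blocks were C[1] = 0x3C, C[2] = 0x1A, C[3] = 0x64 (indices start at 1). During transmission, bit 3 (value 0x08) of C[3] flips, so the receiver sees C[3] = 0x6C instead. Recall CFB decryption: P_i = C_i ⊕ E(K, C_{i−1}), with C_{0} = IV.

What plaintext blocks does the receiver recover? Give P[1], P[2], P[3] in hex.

P[1] = 0x85, P[2] = 0xF6, P[3] = 0xA6

Only C[3] changed, to 0x6C. In CFB, a change in C_i flips the same bit in P_i and garbles P_{i+1}. Decrypting the received ciphertext:
P[1]: E(K, 0x69) = 0xB9; 0x3C ⊕ 0xB9 = 0x85.
P[2]: E(K, 0x3C) = 0xEC; 0x1A ⊕ 0xEC = 0xF6.
P[3]: E(K, 0x1A) = 0xCA; 0x6C ⊕ 0xCA = 0xA6.
Blocks that differ from the original plaintext: P[3].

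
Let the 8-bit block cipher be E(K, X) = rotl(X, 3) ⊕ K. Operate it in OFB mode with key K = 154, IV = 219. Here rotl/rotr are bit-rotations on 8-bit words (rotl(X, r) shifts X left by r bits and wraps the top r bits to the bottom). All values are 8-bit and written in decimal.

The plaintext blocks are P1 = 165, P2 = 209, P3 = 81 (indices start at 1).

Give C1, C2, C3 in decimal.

C1 = 225, C2 = 105, C3 = 14

OFB encryption: S_i = E(K, S_{i−1}) with S_{0} = IV; C_i = P_i ⊕ S_i.
C1: S = E(K, 219) = 68; 165 ⊕ 68 = 225.
C2: S = E(K, 68) = 184; 209 ⊕ 184 = 105.
C3: S = E(K, 184) = 95; 81 ⊕ 95 = 14.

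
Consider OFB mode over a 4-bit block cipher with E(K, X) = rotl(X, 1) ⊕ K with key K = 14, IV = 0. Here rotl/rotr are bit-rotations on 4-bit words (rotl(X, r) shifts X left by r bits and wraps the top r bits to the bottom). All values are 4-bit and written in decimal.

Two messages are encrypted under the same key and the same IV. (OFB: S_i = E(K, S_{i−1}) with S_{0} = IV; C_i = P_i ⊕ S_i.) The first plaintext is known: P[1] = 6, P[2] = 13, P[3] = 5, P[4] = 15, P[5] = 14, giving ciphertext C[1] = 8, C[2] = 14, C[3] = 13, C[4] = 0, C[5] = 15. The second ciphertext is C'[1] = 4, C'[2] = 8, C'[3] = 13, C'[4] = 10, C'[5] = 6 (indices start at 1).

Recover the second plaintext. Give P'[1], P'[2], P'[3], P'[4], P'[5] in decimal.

P'[1] = 10, P'[2] = 11, P'[3] = 5, P'[4] = 5, P'[5] = 7

In OFB with a reused IV, both messages share the same keystream S_i, so C_i ⊕ C'_i = P_i ⊕ P'_i and thus P'_i = P_i ⊕ C_i ⊕ C'_i.
P'[1]: 6 ⊕ 8 ⊕ 4 = 10.
P'[2]: 13 ⊕ 14 ⊕ 8 = 11.
P'[3]: 5 ⊕ 13 ⊕ 13 = 5.
P'[4]: 15 ⊕ 0 ⊕ 10 = 5.
P'[5]: 14 ⊕ 15 ⊕ 6 = 7.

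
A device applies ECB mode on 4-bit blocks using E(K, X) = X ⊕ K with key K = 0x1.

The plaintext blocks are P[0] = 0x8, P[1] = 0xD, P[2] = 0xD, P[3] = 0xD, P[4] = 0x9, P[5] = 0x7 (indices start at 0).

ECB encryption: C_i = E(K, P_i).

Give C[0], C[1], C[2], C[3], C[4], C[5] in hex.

C[0] = 0x9, C[1] = 0xC, C[2] = 0xC, C[3] = 0xC, C[4] = 0x8, C[5] = 0x6

C[0]: E(K, 0x8) = 0x9.
C[1]: E(K, 0xD) = 0xC.
C[2]: E(K, 0xD) = 0xC.
C[3]: E(K, 0xD) = 0xC.
C[4]: E(K, 0x9) = 0x8.
C[5]: E(K, 0x7) = 0x6.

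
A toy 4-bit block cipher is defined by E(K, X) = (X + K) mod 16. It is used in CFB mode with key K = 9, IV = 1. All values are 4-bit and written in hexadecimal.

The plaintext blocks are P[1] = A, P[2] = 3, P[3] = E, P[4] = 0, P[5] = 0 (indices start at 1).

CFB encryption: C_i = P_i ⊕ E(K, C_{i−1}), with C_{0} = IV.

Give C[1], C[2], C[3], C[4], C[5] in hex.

C[1]: E(K, 1) = A; A ⊕ A = 0.
C[2]: E(K, 0) = 9; 3 ⊕ 9 = A.
C[3]: E(K, A) = 3; E ⊕ 3 = D.
C[4]: E(K, D) = 6; 0 ⊕ 6 = 6.
C[5]: E(K, 6) = F; 0 ⊕ F = F.

C[1] = 0, C[2] = A, C[3] = D, C[4] = 6, C[5] = F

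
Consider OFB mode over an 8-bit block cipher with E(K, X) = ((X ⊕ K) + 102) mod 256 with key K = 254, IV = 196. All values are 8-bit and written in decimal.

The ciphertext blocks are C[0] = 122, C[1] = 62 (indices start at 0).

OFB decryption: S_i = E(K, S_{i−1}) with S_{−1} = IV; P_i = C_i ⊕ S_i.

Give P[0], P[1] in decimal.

P[0] = 218, P[1] = 250

P[0]: S = E(K, 196) = 160; 122 ⊕ 160 = 218.
P[1]: S = E(K, 160) = 196; 62 ⊕ 196 = 250.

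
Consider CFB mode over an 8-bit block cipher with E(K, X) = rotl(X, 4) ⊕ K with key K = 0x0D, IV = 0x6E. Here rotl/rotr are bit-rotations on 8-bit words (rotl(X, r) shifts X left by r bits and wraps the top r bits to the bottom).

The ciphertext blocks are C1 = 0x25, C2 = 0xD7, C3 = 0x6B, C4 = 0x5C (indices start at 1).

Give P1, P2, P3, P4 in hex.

P1 = 0xCE, P2 = 0x88, P3 = 0x1B, P4 = 0xE7

CFB decryption: P_i = C_i ⊕ E(K, C_{i−1}), with C_{0} = IV.
P1: E(K, 0x6E) = 0xEB; 0x25 ⊕ 0xEB = 0xCE.
P2: E(K, 0x25) = 0x5F; 0xD7 ⊕ 0x5F = 0x88.
P3: E(K, 0xD7) = 0x70; 0x6B ⊕ 0x70 = 0x1B.
P4: E(K, 0x6B) = 0xBB; 0x5C ⊕ 0xBB = 0xE7.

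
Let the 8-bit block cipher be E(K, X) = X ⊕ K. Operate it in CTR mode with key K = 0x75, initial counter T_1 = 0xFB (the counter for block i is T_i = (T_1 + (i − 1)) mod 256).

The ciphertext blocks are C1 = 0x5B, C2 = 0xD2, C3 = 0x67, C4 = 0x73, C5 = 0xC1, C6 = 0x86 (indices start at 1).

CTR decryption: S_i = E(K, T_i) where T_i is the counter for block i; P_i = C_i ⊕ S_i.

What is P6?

P6: T = 0x00, S = E(K, T) = 0x75; 0x86 ⊕ 0x75 = 0xF3.

P6 = 0xF3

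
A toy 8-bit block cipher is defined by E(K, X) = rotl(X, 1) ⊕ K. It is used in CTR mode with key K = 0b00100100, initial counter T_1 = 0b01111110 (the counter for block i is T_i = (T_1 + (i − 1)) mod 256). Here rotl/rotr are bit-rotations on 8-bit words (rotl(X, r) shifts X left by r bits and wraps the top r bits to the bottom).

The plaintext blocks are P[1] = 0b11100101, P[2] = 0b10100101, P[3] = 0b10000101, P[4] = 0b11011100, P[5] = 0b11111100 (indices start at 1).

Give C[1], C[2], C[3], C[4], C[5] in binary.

C[1] = 0b00111101, C[2] = 0b01111111, C[3] = 0b10100000, C[4] = 0b11111011, C[5] = 0b11011101

CTR encryption: S_i = E(K, T_i) where T_i is the counter for block i; C_i = P_i ⊕ S_i.
C[1]: T = 0b01111110, S = E(K, T) = 0b11011000; 0b11100101 ⊕ 0b11011000 = 0b00111101.
C[2]: T = 0b01111111, S = E(K, T) = 0b11011010; 0b10100101 ⊕ 0b11011010 = 0b01111111.
C[3]: T = 0b10000000, S = E(K, T) = 0b00100101; 0b10000101 ⊕ 0b00100101 = 0b10100000.
C[4]: T = 0b10000001, S = E(K, T) = 0b00100111; 0b11011100 ⊕ 0b00100111 = 0b11111011.
C[5]: T = 0b10000010, S = E(K, T) = 0b00100001; 0b11111100 ⊕ 0b00100001 = 0b11011101.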